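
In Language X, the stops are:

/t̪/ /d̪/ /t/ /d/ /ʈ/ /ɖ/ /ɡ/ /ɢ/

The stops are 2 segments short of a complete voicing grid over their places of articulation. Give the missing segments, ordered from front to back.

/k/, /q/

dental: voiceless /t̪/, voiced /d̪/.
alveolar: voiceless /t/, voiced /d/.
retroflex: voiceless /ʈ/, voiced /ɖ/.
velar: voiceless —, voiced /ɡ/.
uvular: voiceless —, voiced /ɢ/.
Gaps, from front to back: velar lacks voiceless (/k/); uvular lacks voiceless (/q/).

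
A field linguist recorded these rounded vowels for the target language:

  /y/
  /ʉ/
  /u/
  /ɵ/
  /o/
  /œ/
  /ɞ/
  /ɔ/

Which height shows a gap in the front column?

high: front /y/, central /ʉ/, back /u/.
high-mid: front —, central /ɵ/, back /o/.
low-mid: front /œ/, central /ɞ/, back /ɔ/.
Every height has a front member except high-mid, where /ø/ would be expected.

high-mid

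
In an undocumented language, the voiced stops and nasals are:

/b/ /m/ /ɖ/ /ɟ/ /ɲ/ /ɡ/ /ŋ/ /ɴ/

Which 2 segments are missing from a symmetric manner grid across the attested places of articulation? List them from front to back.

bilabial: oral stop /b/, nasal /m/.
retroflex: oral stop /ɖ/, nasal —.
palatal: oral stop /ɟ/, nasal /ɲ/.
velar: oral stop /ɡ/, nasal /ŋ/.
uvular: oral stop —, nasal /ɴ/.
Gaps, from front to back: retroflex lacks nasal (/ɳ/); uvular lacks oral stop (/ɢ/).

/ɳ/, /ɢ/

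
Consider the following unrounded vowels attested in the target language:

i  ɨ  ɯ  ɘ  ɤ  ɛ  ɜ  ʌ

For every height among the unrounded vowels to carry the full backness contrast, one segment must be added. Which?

/e/

height            front     central   back    
high              i         ɨ         ɯ       
high-mid          —         ɘ         ɤ       
low-mid           ɛ         ɜ         ʌ       
The high-mid row has no front member, so the gap is the high-mid front unrounded vowel /e/.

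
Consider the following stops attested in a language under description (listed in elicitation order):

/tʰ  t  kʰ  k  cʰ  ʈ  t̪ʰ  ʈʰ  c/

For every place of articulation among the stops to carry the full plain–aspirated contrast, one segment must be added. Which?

/t̪/

Plain: /t/ (alveolar), /ʈ/ (retroflex), /c/ (palatal), /k/ (velar).
Aspirated: /t̪ʰ/ (dental), /tʰ/ (alveolar), /ʈʰ/ (retroflex), /cʰ/ (palatal), /kʰ/ (velar).
The dental row has no plain member, so the gap is the plain dental stop /t̪/.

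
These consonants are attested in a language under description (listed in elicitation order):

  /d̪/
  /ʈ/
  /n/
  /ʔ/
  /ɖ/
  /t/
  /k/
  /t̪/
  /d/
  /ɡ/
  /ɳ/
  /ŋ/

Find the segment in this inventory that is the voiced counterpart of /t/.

/d/

/t/ is a voiceless alveolar stop.
The voiced counterpart is a voiced alveolar stop — in this inventory, /d/.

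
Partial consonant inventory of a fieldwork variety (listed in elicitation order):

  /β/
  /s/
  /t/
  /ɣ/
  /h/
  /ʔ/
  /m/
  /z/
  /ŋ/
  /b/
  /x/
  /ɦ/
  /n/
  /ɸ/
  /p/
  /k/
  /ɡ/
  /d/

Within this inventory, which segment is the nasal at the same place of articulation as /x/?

/ŋ/

/x/ is a voiceless velar fricative.
The nasal at the same place is a velar nasal — in this inventory, /ŋ/.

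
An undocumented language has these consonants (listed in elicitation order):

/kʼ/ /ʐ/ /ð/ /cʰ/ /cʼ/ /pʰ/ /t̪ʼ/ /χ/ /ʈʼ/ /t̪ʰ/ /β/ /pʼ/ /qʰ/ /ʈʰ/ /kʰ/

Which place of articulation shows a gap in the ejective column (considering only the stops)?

Aspirated: /pʰ/ (bilabial), /t̪ʰ/ (dental), /ʈʰ/ (retroflex), /cʰ/ (palatal), /kʰ/ (velar), /qʰ/ (uvular).
Ejective: /pʼ/ (bilabial), /t̪ʼ/ (dental), /ʈʼ/ (retroflex), /cʼ/ (palatal), /kʼ/ (velar).
Every place of articulation has an ejective member except uvular, where /qʼ/ would be expected.

uvular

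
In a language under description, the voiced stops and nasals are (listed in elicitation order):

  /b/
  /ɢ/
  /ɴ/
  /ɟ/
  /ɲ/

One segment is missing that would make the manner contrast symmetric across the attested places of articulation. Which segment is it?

Oral stop: /b/ (bilabial), /ɟ/ (palatal), /ɢ/ (uvular).
Nasal: /ɲ/ (palatal), /ɴ/ (uvular).
The bilabial row has no nasal member, so the gap is the bilabial nasal /m/.

/m/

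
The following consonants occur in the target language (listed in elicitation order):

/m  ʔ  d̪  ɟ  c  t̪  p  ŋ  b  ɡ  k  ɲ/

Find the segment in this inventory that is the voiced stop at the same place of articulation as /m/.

/b/

/m/ is a bilabial nasal.
The voiced stop at the same place is a voiced bilabial stop — in this inventory, /b/.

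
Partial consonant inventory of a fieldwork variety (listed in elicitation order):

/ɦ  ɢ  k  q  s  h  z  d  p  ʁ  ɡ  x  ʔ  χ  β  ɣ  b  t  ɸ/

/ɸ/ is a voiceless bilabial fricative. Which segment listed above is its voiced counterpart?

The voiced counterpart is a voiced bilabial fricative — in this inventory, /β/.

/β/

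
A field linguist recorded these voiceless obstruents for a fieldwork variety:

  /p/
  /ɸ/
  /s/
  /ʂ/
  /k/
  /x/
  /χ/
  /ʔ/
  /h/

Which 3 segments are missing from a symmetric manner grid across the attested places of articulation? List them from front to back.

/t/, /ʈ/, /q/

bilabial: stop /p/, fricative /ɸ/.
alveolar: stop —, fricative /s/.
retroflex: stop —, fricative /ʂ/.
velar: stop /k/, fricative /x/.
uvular: stop —, fricative /χ/.
glottal: stop /ʔ/, fricative /h/.
Gaps, from front to back: alveolar lacks stop (/t/); retroflex lacks stop (/ʈ/); uvular lacks stop (/q/).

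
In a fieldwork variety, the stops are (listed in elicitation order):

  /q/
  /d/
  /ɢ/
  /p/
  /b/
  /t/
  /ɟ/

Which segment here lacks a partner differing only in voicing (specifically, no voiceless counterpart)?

Bilabial: /p/ ~ /b/
Alveolar: /t/ ~ /d/
Uvular: /q/ ~ /ɢ/
Palatal: only /ɟ/ (voiced); no voiceless partner.
So /ɟ/ is the unpaired segment.

/ɟ/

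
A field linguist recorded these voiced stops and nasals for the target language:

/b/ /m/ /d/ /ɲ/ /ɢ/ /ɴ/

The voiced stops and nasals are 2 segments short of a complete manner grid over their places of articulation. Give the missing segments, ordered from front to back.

/n/, /ɟ/

place of articulation  oral stop  nasal   
bilabial          b         m       
alveolar          d         —       
palatal           —         ɲ       
uvular            ɢ         ɴ       
Gaps, from front to back: alveolar lacks nasal (/n/); palatal lacks oral stop (/ɟ/).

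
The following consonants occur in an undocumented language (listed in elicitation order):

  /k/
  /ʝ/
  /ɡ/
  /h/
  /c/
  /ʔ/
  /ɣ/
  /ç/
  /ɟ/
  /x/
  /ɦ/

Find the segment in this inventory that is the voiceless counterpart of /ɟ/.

/ɟ/ is a voiced palatal stop.
The voiceless counterpart is a voiceless palatal stop — in this inventory, /c/.

/c/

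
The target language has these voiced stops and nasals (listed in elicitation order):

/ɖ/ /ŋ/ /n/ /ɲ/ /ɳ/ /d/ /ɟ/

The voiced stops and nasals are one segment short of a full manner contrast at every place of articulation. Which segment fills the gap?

/ɡ/

place of articulation  oral stop  nasal   
alveolar          d         n       
retroflex         ɖ         ɳ       
palatal           ɟ         ɲ       
velar             —         ŋ       
The velar row has no oral stop member, so the gap is the velar oral stop /ɡ/.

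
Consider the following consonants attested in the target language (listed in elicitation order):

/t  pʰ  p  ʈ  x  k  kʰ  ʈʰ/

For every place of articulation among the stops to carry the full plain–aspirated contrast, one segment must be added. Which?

Plain: /p/ (bilabial), /t/ (alveolar), /ʈ/ (retroflex), /k/ (velar).
Aspirated: /pʰ/ (bilabial), /ʈʰ/ (retroflex), /kʰ/ (velar).
The alveolar row has no aspirated member, so the gap is the aspirated alveolar stop /tʰ/.

/tʰ/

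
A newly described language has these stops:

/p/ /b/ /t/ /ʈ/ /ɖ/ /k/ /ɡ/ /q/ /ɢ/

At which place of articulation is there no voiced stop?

bilabial: voiceless /p/, voiced /b/.
alveolar: voiceless /t/, voiced —.
retroflex: voiceless /ʈ/, voiced /ɖ/.
velar: voiceless /k/, voiced /ɡ/.
uvular: voiceless /q/, voiced /ɢ/.
Every place of articulation has a voiced member except alveolar, where /d/ would be expected.

alveolar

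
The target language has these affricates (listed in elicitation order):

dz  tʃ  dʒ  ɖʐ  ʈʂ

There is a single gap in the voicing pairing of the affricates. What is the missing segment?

/ts/

alveolar: voiceless —, voiced /dz/.
postalveolar: voiceless /tʃ/, voiced /dʒ/.
retroflex: voiceless /ʈʂ/, voiced /ɖʐ/.
The alveolar row has no voiceless member, so the gap is the voiceless alveolar affricate /ts/.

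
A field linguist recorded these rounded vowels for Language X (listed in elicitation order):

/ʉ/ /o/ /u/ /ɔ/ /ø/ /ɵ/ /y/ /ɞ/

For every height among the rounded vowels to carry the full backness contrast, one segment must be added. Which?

high: front /y/, central /ʉ/, back /u/.
high-mid: front /ø/, central /ɵ/, back /o/.
low-mid: front —, central /ɞ/, back /ɔ/.
The low-mid row has no front member, so the gap is the low-mid front rounded vowel /œ/.

/œ/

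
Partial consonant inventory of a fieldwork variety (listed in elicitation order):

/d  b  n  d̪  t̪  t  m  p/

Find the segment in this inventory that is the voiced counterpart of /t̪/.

/d̪/

/t̪/ is a voiceless dental stop.
The voiced counterpart is a voiced dental stop — in this inventory, /d̪/.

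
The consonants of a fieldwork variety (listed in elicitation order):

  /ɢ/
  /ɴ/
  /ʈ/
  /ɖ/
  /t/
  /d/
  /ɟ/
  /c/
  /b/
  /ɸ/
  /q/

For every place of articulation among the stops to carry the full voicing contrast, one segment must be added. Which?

/p/

Voiceless: /t/ (alveolar), /ʈ/ (retroflex), /c/ (palatal), /q/ (uvular).
Voiced: /b/ (bilabial), /d/ (alveolar), /ɖ/ (retroflex), /ɟ/ (palatal), /ɢ/ (uvular).
The bilabial row has no voiceless member, so the gap is the voiceless bilabial stop /p/.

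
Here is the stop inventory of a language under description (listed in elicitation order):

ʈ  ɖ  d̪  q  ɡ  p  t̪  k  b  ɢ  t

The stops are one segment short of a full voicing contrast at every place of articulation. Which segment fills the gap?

/d/

place of articulation  voiceless  voiced  
bilabial          p         b       
dental            t̪        d̪      
alveolar          t         —       
retroflex         ʈ         ɖ       
velar             k         ɡ       
uvular            q         ɢ       
The alveolar row has no voiced member, so the gap is the voiced alveolar stop /d/.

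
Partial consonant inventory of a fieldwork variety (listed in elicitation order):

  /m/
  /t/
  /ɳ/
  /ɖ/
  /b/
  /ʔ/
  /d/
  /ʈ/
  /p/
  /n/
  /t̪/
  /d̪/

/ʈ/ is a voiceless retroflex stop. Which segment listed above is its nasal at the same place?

The nasal at the same place is a retroflex nasal — in this inventory, /ɳ/.

/ɳ/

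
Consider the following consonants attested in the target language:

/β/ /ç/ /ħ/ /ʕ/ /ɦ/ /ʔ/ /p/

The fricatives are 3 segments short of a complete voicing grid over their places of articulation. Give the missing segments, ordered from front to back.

Voiceless: /ç/ (palatal), /ħ/ (pharyngeal).
Voiced: /β/ (bilabial), /ʕ/ (pharyngeal), /ɦ/ (glottal).
Gaps, from front to back: bilabial lacks voiceless (/ɸ/); palatal lacks voiced (/ʝ/); glottal lacks voiceless (/h/).

/ɸ/, /ʝ/, /h/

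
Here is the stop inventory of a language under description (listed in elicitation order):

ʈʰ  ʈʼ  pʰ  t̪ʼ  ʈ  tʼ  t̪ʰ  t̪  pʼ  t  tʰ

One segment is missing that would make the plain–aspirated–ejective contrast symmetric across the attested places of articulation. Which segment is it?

/p/

Plain: /t̪/ (dental), /t/ (alveolar), /ʈ/ (retroflex).
Aspirated: /pʰ/ (bilabial), /t̪ʰ/ (dental), /tʰ/ (alveolar), /ʈʰ/ (retroflex).
Ejective: /pʼ/ (bilabial), /t̪ʼ/ (dental), /tʼ/ (alveolar), /ʈʼ/ (retroflex).
The bilabial row has no plain member, so the gap is the plain bilabial stop /p/.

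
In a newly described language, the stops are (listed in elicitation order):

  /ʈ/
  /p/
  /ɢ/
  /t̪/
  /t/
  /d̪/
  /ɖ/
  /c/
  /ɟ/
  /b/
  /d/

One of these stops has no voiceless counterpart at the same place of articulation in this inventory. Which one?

Bilabial: /p/ ~ /b/
Dental: /t̪/ ~ /d̪/
Alveolar: /t/ ~ /d/
Retroflex: /ʈ/ ~ /ɖ/
Palatal: /c/ ~ /ɟ/
Uvular: only /ɢ/ (voiced); no voiceless partner.
So /ɢ/ is the unpaired segment.

/ɢ/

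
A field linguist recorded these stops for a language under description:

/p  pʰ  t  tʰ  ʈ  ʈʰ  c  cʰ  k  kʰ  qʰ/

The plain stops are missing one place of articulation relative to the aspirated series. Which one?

place of articulation  plain     aspirated
bilabial          p         pʰ      
alveolar          t         tʰ      
retroflex         ʈ         ʈʰ      
palatal           c         cʰ      
velar             k         kʰ      
uvular            —         qʰ      
Every place of articulation has a plain member except uvular, where /q/ would be expected.

uvular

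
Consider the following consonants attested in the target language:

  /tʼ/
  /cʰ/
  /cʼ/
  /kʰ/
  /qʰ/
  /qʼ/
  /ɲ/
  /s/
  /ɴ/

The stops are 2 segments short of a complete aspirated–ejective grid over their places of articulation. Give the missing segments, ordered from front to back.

place of articulation  aspirated  ejective
alveolar          —         tʼ      
palatal           cʰ        cʼ      
velar             kʰ        —       
uvular            qʰ        qʼ      
Gaps, from front to back: alveolar lacks aspirated (/tʰ/); velar lacks ejective (/kʼ/).

/tʰ/, /kʼ/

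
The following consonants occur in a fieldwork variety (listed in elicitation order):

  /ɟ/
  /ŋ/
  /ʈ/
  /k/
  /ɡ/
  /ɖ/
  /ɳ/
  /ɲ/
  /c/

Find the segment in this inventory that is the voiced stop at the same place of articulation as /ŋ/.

/ɡ/

/ŋ/ is a velar nasal.
The voiced stop at the same place is a voiced velar stop — in this inventory, /ɡ/.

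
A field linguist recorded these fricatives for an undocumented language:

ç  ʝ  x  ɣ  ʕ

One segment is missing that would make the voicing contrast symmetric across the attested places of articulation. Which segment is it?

place of articulation  voiceless  voiced  
palatal           ç         ʝ       
velar             x         ɣ       
pharyngeal        —         ʕ       
The pharyngeal row has no voiceless member, so the gap is the voiceless pharyngeal fricative /ħ/.

/ħ/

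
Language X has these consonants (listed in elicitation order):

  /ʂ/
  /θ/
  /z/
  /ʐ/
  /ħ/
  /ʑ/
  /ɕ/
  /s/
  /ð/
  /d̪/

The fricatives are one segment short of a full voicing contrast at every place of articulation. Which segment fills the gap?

/ʕ/

dental: voiceless /θ/, voiced /ð/.
alveolar: voiceless /s/, voiced /z/.
retroflex: voiceless /ʂ/, voiced /ʐ/.
alveolo-palatal: voiceless /ɕ/, voiced /ʑ/.
pharyngeal: voiceless /ħ/, voiced —.
The pharyngeal row has no voiced member, so the gap is the voiced pharyngeal fricative /ʕ/.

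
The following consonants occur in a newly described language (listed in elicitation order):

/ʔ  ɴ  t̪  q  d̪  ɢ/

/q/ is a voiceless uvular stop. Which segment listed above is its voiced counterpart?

The voiced counterpart is a voiced uvular stop — in this inventory, /ɢ/.

/ɢ/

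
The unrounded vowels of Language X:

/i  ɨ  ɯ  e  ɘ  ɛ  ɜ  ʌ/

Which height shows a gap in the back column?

high-mid

height            front     central   back    
high              i         ɨ         ɯ       
high-mid          e         ɘ         —       
low-mid           ɛ         ɜ         ʌ       
Every height has a back member except high-mid, where /ɤ/ would be expected.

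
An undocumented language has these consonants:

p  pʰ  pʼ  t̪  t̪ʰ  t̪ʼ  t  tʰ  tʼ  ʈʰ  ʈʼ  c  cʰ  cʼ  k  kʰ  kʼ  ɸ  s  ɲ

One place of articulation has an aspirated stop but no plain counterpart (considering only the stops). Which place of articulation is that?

retroflex

Plain: /p/ (bilabial), /t̪/ (dental), /t/ (alveolar), /c/ (palatal), /k/ (velar).
Aspirated: /pʰ/ (bilabial), /t̪ʰ/ (dental), /tʰ/ (alveolar), /ʈʰ/ (retroflex), /cʰ/ (palatal), /kʰ/ (velar).
Ejective: /pʼ/ (bilabial), /t̪ʼ/ (dental), /tʼ/ (alveolar), /ʈʼ/ (retroflex), /cʼ/ (palatal), /kʼ/ (velar).
Every place of articulation has a plain member except retroflex, where /ʈ/ would be expected.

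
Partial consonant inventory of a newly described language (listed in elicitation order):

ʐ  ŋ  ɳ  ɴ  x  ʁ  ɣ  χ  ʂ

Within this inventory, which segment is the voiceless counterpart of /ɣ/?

/x/

/ɣ/ is a voiced velar fricative.
The voiceless counterpart is a voiceless velar fricative — in this inventory, /x/.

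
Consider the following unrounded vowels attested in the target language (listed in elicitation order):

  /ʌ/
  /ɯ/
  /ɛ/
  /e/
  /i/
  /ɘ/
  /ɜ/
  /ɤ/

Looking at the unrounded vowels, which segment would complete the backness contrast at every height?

height            front     central   back    
high              i         —         ɯ       
high-mid          e         ɘ         ɤ       
low-mid           ɛ         ɜ         ʌ       
The high row has no central member, so the gap is the high central unrounded vowel /ɨ/.

/ɨ/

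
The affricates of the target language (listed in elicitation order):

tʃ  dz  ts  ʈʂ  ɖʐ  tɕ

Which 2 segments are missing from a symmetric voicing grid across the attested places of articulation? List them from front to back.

Voiceless: /ts/ (alveolar), /tʃ/ (postalveolar), /ʈʂ/ (retroflex), /tɕ/ (alveolo-palatal).
Voiced: /dz/ (alveolar), /ɖʐ/ (retroflex).
Gaps, from front to back: postalveolar lacks voiced (/dʒ/); alveolo-palatal lacks voiced (/dʑ/).

/dʒ/, /dʑ/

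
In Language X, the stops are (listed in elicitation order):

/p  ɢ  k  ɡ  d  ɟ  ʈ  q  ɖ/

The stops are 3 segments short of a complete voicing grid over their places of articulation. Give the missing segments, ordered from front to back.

/b/, /t/, /c/

Voiceless: /p/ (bilabial), /ʈ/ (retroflex), /k/ (velar), /q/ (uvular).
Voiced: /d/ (alveolar), /ɖ/ (retroflex), /ɟ/ (palatal), /ɡ/ (velar), /ɢ/ (uvular).
Gaps, from front to back: bilabial lacks voiced (/b/); alveolar lacks voiceless (/t/); palatal lacks voiceless (/c/).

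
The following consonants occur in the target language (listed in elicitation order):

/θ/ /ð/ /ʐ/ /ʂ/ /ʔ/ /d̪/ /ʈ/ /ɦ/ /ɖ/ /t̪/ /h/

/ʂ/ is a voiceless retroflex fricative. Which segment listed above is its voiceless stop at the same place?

/ʈ/

The voiceless stop at the same place is a voiceless retroflex stop — in this inventory, /ʈ/.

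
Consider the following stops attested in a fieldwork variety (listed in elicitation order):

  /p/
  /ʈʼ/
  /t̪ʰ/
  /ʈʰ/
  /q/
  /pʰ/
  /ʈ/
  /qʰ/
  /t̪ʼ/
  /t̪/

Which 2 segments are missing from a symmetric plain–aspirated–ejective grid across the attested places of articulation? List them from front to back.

/pʼ/, /qʼ/

bilabial: plain /p/, aspirated /pʰ/, ejective —.
dental: plain /t̪/, aspirated /t̪ʰ/, ejective /t̪ʼ/.
retroflex: plain /ʈ/, aspirated /ʈʰ/, ejective /ʈʼ/.
uvular: plain /q/, aspirated /qʰ/, ejective —.
Gaps, from front to back: bilabial lacks ejective (/pʼ/); uvular lacks ejective (/qʼ/).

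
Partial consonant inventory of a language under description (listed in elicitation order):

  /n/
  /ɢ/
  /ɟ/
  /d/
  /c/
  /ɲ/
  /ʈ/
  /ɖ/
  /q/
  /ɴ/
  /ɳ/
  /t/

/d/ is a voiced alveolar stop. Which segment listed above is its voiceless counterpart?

/t/

The voiceless counterpart is a voiceless alveolar stop — in this inventory, /t/.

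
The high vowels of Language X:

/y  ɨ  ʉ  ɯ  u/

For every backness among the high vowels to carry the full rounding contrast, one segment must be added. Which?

backness          unrounded  rounded 
front             —         y       
central           ɨ         ʉ       
back              ɯ         u       
The front row has no unrounded member, so the gap is the front unrounded vowel /i/.

/i/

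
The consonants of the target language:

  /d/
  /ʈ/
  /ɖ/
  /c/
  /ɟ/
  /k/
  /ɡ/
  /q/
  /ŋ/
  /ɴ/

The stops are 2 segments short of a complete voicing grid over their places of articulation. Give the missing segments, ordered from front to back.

/t/, /ɢ/

alveolar: voiceless —, voiced /d/.
retroflex: voiceless /ʈ/, voiced /ɖ/.
palatal: voiceless /c/, voiced /ɟ/.
velar: voiceless /k/, voiced /ɡ/.
uvular: voiceless /q/, voiced —.
Gaps, from front to back: alveolar lacks voiceless (/t/); uvular lacks voiced (/ɢ/).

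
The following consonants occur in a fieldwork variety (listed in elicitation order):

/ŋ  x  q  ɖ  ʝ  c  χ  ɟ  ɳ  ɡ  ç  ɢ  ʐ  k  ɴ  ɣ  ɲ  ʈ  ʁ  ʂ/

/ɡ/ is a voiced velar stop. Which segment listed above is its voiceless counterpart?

The voiceless counterpart is a voiceless velar stop — in this inventory, /k/.

/k/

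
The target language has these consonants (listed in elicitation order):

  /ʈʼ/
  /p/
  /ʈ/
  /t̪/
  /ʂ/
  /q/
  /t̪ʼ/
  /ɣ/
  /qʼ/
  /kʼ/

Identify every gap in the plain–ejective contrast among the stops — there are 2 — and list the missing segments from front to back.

bilabial: plain /p/, ejective —.
dental: plain /t̪/, ejective /t̪ʼ/.
retroflex: plain /ʈ/, ejective /ʈʼ/.
velar: plain —, ejective /kʼ/.
uvular: plain /q/, ejective /qʼ/.
Gaps, from front to back: bilabial lacks ejective (/pʼ/); velar lacks plain (/k/).

/pʼ/, /k/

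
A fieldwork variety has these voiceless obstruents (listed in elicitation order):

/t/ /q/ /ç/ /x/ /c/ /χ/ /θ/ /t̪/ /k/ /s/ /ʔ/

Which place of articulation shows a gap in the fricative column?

place of articulation  stop      fricative
dental            t̪        θ       
alveolar          t         s       
palatal           c         ç       
velar             k         x       
uvular            q         χ       
glottal           ʔ         —       
Every place of articulation has a fricative member except glottal, where /h/ would be expected.

glottal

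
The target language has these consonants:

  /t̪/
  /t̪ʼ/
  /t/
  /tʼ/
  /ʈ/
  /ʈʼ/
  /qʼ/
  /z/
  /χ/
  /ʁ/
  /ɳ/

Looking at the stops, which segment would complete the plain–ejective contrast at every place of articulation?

dental: plain /t̪/, ejective /t̪ʼ/.
alveolar: plain /t/, ejective /tʼ/.
retroflex: plain /ʈ/, ejective /ʈʼ/.
uvular: plain —, ejective /qʼ/.
The uvular row has no plain member, so the gap is the plain uvular stop /q/.

/q/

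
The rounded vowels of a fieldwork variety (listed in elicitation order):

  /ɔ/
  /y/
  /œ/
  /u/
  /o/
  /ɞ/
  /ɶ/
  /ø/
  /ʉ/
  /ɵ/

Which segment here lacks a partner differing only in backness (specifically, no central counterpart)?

/ɶ/

High: /y/ ~ /ʉ/ ~ /u/
High-mid: /ø/ ~ /ɵ/ ~ /o/
Low-mid: /œ/ ~ /ɞ/ ~ /ɔ/
Low: only /ɶ/ (front); no central partner.
So /ɶ/ is the unpaired segment.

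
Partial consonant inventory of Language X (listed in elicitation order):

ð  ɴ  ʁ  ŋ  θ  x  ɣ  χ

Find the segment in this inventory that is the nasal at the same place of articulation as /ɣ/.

/ɣ/ is a voiced velar fricative.
The nasal at the same place is a velar nasal — in this inventory, /ŋ/.

/ŋ/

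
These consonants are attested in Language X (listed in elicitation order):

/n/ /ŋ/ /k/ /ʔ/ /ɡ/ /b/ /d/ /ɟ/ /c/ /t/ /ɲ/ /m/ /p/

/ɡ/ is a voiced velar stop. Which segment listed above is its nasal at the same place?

/ŋ/

The nasal at the same place is a velar nasal — in this inventory, /ŋ/.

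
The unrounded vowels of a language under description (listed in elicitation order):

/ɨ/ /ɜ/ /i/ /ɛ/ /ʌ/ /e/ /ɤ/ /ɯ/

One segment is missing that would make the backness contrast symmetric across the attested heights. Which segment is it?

height            front     central   back    
high              i         ɨ         ɯ       
high-mid          e         —         ɤ       
low-mid           ɛ         ɜ         ʌ       
The high-mid row has no central member, so the gap is the high-mid central unrounded vowel /ɘ/.

/ɘ/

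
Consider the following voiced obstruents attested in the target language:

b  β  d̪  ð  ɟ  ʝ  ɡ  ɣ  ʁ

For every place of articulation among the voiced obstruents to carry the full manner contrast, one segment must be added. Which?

/ɢ/

Stop: /b/ (bilabial), /d̪/ (dental), /ɟ/ (palatal), /ɡ/ (velar).
Fricative: /β/ (bilabial), /ð/ (dental), /ʝ/ (palatal), /ɣ/ (velar), /ʁ/ (uvular).
The uvular row has no stop member, so the gap is the uvular stop /ɢ/.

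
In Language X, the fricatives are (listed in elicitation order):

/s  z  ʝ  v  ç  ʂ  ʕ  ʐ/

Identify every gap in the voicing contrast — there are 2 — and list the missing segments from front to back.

/f/, /ħ/

place of articulation  voiceless  voiced  
labiodental       —         v       
alveolar          s         z       
retroflex         ʂ         ʐ       
palatal           ç         ʝ       
pharyngeal        —         ʕ       
Gaps, from front to back: labiodental lacks voiceless (/f/); pharyngeal lacks voiceless (/ħ/).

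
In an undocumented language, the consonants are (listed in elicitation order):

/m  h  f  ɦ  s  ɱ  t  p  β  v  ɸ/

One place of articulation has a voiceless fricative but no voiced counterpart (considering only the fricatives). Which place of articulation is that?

alveolar

bilabial: voiceless /ɸ/, voiced /β/.
labiodental: voiceless /f/, voiced /v/.
alveolar: voiceless /s/, voiced —.
glottal: voiceless /h/, voiced /ɦ/.
Every place of articulation has a voiced member except alveolar, where /z/ would be expected.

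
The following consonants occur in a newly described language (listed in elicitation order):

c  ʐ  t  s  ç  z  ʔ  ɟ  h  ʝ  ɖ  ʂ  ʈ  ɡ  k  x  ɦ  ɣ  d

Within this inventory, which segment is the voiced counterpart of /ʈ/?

/ɖ/

/ʈ/ is a voiceless retroflex stop.
The voiced counterpart is a voiced retroflex stop — in this inventory, /ɖ/.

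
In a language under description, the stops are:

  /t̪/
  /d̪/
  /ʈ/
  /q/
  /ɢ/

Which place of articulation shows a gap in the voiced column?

retroflex

Voiceless: /t̪/ (dental), /ʈ/ (retroflex), /q/ (uvular).
Voiced: /d̪/ (dental), /ɢ/ (uvular).
Every place of articulation has a voiced member except retroflex, where /ɖ/ would be expected.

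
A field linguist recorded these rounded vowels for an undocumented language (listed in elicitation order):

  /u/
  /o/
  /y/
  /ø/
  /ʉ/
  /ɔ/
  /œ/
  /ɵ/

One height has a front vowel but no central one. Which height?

high: front /y/, central /ʉ/, back /u/.
high-mid: front /ø/, central /ɵ/, back /o/.
low-mid: front /œ/, central —, back /ɔ/.
Every height has a central member except low-mid, where /ɞ/ would be expected.

low-mid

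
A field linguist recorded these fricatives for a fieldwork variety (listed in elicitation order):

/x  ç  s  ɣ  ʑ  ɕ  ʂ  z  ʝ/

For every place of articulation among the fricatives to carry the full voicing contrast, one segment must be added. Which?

Voiceless: /s/ (alveolar), /ʂ/ (retroflex), /ɕ/ (alveolo-palatal), /ç/ (palatal), /x/ (velar).
Voiced: /z/ (alveolar), /ʑ/ (alveolo-palatal), /ʝ/ (palatal), /ɣ/ (velar).
The retroflex row has no voiced member, so the gap is the voiced retroflex fricative /ʐ/.

/ʐ/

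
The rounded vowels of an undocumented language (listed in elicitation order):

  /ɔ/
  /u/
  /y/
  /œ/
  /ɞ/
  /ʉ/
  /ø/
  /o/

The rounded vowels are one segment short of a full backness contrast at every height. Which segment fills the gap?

Front: /y/ (high), /ø/ (high-mid), /œ/ (low-mid).
Central: /ʉ/ (high), /ɞ/ (low-mid).
Back: /u/ (high), /o/ (high-mid), /ɔ/ (low-mid).
The high-mid row has no central member, so the gap is the high-mid central rounded vowel /ɵ/.

/ɵ/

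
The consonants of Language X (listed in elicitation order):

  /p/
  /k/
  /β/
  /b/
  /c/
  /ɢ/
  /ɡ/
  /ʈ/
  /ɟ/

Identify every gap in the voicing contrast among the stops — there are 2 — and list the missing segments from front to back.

/ɖ/, /q/

place of articulation  voiceless  voiced  
bilabial          p         b       
retroflex         ʈ         —       
palatal           c         ɟ       
velar             k         ɡ       
uvular            —         ɢ       
Gaps, from front to back: retroflex lacks voiced (/ɖ/); uvular lacks voiceless (/q/).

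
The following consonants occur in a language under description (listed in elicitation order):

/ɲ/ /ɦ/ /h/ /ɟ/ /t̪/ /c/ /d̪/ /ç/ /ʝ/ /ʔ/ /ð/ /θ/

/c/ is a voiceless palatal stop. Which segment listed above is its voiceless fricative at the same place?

/ç/

The voiceless fricative at the same place is a voiceless palatal fricative — in this inventory, /ç/.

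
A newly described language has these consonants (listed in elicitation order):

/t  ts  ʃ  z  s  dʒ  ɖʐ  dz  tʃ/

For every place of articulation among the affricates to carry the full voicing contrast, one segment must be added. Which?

alveolar: voiceless /ts/, voiced /dz/.
postalveolar: voiceless /tʃ/, voiced /dʒ/.
retroflex: voiceless —, voiced /ɖʐ/.
The retroflex row has no voiceless member, so the gap is the voiceless retroflex affricate /ʈʂ/.

/ʈʂ/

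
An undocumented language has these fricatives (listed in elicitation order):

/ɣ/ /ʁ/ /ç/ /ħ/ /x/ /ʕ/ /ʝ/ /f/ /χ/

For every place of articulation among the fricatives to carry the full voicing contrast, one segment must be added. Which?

/v/

labiodental: voiceless /f/, voiced —.
palatal: voiceless /ç/, voiced /ʝ/.
velar: voiceless /x/, voiced /ɣ/.
uvular: voiceless /χ/, voiced /ʁ/.
pharyngeal: voiceless /ħ/, voiced /ʕ/.
The labiodental row has no voiced member, so the gap is the voiced labiodental fricative /v/.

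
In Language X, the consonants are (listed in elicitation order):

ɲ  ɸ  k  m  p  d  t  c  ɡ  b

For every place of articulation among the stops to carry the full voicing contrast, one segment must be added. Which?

Voiceless: /p/ (bilabial), /t/ (alveolar), /c/ (palatal), /k/ (velar).
Voiced: /b/ (bilabial), /d/ (alveolar), /ɡ/ (velar).
The palatal row has no voiced member, so the gap is the voiced palatal stop /ɟ/.

/ɟ/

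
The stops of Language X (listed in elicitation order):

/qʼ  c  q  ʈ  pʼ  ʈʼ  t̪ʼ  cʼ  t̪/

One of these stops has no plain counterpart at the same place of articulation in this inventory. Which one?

Dental: /t̪/ ~ /t̪ʼ/
Retroflex: /ʈ/ ~ /ʈʼ/
Palatal: /c/ ~ /cʼ/
Uvular: /q/ ~ /qʼ/
Bilabial: only /pʼ/ (ejective); no plain partner.
So /pʼ/ is the unpaired segment.

/pʼ/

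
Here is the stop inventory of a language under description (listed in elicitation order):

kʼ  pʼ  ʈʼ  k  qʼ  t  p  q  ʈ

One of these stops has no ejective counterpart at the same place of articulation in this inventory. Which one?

Bilabial: /p/ ~ /pʼ/
Retroflex: /ʈ/ ~ /ʈʼ/
Velar: /k/ ~ /kʼ/
Uvular: /q/ ~ /qʼ/
Alveolar: only /t/ (plain); no ejective partner.
So /t/ is the unpaired segment.

/t/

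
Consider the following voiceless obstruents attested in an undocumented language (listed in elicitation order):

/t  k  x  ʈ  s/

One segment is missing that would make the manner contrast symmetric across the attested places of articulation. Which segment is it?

/ʂ/

alveolar: stop /t/, fricative /s/.
retroflex: stop /ʈ/, fricative —.
velar: stop /k/, fricative /x/.
The retroflex row has no fricative member, so the gap is the retroflex fricative /ʂ/.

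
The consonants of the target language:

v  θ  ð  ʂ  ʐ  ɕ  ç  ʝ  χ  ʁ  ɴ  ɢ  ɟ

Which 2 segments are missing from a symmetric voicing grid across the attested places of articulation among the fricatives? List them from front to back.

/f/, /ʑ/

Voiceless: /θ/ (dental), /ʂ/ (retroflex), /ɕ/ (alveolo-palatal), /ç/ (palatal), /χ/ (uvular).
Voiced: /v/ (labiodental), /ð/ (dental), /ʐ/ (retroflex), /ʝ/ (palatal), /ʁ/ (uvular).
Gaps, from front to back: labiodental lacks voiceless (/f/); alveolo-palatal lacks voiced (/ʑ/).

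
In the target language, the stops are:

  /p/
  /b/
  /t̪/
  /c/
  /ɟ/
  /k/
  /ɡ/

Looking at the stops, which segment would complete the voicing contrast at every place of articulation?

/d̪/

place of articulation  voiceless  voiced  
bilabial          p         b       
dental            t̪        —       
palatal           c         ɟ       
velar             k         ɡ       
The dental row has no voiced member, so the gap is the voiced dental stop /d̪/.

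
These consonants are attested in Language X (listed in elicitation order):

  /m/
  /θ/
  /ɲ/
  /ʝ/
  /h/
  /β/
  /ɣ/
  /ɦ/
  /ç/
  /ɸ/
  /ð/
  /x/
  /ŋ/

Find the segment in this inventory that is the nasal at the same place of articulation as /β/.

/β/ is a voiced bilabial fricative.
The nasal at the same place is a bilabial nasal — in this inventory, /m/.

/m/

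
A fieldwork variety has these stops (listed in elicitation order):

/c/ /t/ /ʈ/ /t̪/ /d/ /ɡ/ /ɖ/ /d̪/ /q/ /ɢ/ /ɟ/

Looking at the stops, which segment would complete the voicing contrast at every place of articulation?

Voiceless: /t̪/ (dental), /t/ (alveolar), /ʈ/ (retroflex), /c/ (palatal), /q/ (uvular).
Voiced: /d̪/ (dental), /d/ (alveolar), /ɖ/ (retroflex), /ɟ/ (palatal), /ɡ/ (velar), /ɢ/ (uvular).
The velar row has no voiceless member, so the gap is the voiceless velar stop /k/.

/k/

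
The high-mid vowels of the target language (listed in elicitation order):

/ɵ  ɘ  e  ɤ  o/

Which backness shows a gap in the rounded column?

front: unrounded /e/, rounded —.
central: unrounded /ɘ/, rounded /ɵ/.
back: unrounded /ɤ/, rounded /o/.
Every backness has a rounded member except front, where /ø/ would be expected.

front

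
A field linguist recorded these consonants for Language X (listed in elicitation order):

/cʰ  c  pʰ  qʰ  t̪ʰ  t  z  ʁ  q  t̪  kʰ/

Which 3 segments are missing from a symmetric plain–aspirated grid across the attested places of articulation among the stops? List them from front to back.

bilabial: plain —, aspirated /pʰ/.
dental: plain /t̪/, aspirated /t̪ʰ/.
alveolar: plain /t/, aspirated —.
palatal: plain /c/, aspirated /cʰ/.
velar: plain —, aspirated /kʰ/.
uvular: plain /q/, aspirated /qʰ/.
Gaps, from front to back: bilabial lacks plain (/p/); alveolar lacks aspirated (/tʰ/); velar lacks plain (/k/).

/p/, /tʰ/, /k/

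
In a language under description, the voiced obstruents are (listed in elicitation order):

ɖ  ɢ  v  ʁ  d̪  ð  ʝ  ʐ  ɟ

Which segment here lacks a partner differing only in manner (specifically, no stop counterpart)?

Dental: /d̪/ ~ /ð/
Retroflex: /ɖ/ ~ /ʐ/
Palatal: /ɟ/ ~ /ʝ/
Uvular: /ɢ/ ~ /ʁ/
Labiodental: only /v/ (fricative); no stop partner.
So /v/ is the unpaired segment.

/v/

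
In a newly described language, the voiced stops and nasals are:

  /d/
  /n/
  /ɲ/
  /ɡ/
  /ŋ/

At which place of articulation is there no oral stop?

palatal

alveolar: oral stop /d/, nasal /n/.
palatal: oral stop —, nasal /ɲ/.
velar: oral stop /ɡ/, nasal /ŋ/.
Every place of articulation has an oral stop member except palatal, where /ɟ/ would be expected.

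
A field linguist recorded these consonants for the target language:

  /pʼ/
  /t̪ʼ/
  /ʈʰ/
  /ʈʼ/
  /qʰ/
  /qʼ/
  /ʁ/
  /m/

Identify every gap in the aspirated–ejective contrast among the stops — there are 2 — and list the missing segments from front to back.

Aspirated: /ʈʰ/ (retroflex), /qʰ/ (uvular).
Ejective: /pʼ/ (bilabial), /t̪ʼ/ (dental), /ʈʼ/ (retroflex), /qʼ/ (uvular).
Gaps, from front to back: bilabial lacks aspirated (/pʰ/); dental lacks aspirated (/t̪ʰ/).

/pʰ/, /t̪ʰ/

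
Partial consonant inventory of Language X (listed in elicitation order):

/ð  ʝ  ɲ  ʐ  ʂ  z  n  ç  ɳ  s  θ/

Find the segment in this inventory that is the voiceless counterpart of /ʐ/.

/ʐ/ is a voiced retroflex fricative.
The voiceless counterpart is a voiceless retroflex fricative — in this inventory, /ʂ/.

/ʂ/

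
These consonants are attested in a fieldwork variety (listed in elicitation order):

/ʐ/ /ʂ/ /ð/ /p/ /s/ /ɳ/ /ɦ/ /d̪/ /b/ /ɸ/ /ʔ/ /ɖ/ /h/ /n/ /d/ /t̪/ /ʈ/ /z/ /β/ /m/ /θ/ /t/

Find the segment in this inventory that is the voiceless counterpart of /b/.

/p/

/b/ is a voiced bilabial stop.
The voiceless counterpart is a voiceless bilabial stop — in this inventory, /p/.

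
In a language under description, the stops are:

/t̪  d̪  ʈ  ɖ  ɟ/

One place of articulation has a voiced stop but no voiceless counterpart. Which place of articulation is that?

palatal

place of articulation  voiceless  voiced  
dental            t̪        d̪      
retroflex         ʈ         ɖ       
palatal           —         ɟ       
Every place of articulation has a voiceless member except palatal, where /c/ would be expected.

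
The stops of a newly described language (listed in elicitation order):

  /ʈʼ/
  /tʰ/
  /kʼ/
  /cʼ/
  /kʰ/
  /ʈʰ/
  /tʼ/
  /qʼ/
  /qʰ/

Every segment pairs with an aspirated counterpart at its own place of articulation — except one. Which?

/cʼ/

Alveolar: /tʰ/ ~ /tʼ/
Retroflex: /ʈʰ/ ~ /ʈʼ/
Velar: /kʰ/ ~ /kʼ/
Uvular: /qʰ/ ~ /qʼ/
Palatal: only /cʼ/ (ejective); no aspirated partner.
So /cʼ/ is the unpaired segment.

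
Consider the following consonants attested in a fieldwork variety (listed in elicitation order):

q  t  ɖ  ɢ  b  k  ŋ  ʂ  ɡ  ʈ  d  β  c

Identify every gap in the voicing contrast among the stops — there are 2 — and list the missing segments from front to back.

/p/, /ɟ/

Voiceless: /t/ (alveolar), /ʈ/ (retroflex), /c/ (palatal), /k/ (velar), /q/ (uvular).
Voiced: /b/ (bilabial), /d/ (alveolar), /ɖ/ (retroflex), /ɡ/ (velar), /ɢ/ (uvular).
Gaps, from front to back: bilabial lacks voiceless (/p/); palatal lacks voiced (/ɟ/).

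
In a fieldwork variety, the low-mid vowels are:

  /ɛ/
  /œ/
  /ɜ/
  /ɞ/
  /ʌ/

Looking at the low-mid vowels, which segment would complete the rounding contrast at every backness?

front: unrounded /ɛ/, rounded /œ/.
central: unrounded /ɜ/, rounded /ɞ/.
back: unrounded /ʌ/, rounded —.
The back row has no rounded member, so the gap is the back rounded vowel /ɔ/.

/ɔ/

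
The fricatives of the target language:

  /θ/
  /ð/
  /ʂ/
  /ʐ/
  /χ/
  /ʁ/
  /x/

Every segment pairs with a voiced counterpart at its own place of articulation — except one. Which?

/x/

Dental: /θ/ ~ /ð/
Retroflex: /ʂ/ ~ /ʐ/
Uvular: /χ/ ~ /ʁ/
Velar: only /x/ (voiceless); no voiced partner.
So /x/ is the unpaired segment.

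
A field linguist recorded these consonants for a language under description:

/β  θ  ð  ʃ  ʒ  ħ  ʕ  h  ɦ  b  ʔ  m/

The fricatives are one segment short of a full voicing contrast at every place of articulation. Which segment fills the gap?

/ɸ/

place of articulation  voiceless  voiced  
bilabial          —         β       
dental            θ         ð       
postalveolar      ʃ         ʒ       
pharyngeal        ħ         ʕ       
glottal           h         ɦ       
The bilabial row has no voiceless member, so the gap is the voiceless bilabial fricative /ɸ/.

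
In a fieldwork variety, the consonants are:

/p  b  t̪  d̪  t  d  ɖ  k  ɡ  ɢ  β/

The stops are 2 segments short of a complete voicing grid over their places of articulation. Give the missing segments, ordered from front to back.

Voiceless: /p/ (bilabial), /t̪/ (dental), /t/ (alveolar), /k/ (velar).
Voiced: /b/ (bilabial), /d̪/ (dental), /d/ (alveolar), /ɖ/ (retroflex), /ɡ/ (velar), /ɢ/ (uvular).
Gaps, from front to back: retroflex lacks voiceless (/ʈ/); uvular lacks voiceless (/q/).

/ʈ/, /q/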